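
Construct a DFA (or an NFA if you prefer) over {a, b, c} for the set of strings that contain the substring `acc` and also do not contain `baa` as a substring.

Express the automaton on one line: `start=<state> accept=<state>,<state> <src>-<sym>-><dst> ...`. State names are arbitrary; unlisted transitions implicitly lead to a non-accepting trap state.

Run two small machines in parallel and take their product. One (4 states) tracks whether and how much of `acc` has been seen; the other (4 states) tracks partial matches of the forbidden pattern `baa`. Each combined state is a pair, one component from each; accept when both components accept.
12 states suffice.
          a    b    c  
>  q0     q1   q2   q0 
   q1     q1   q2   q3 
   q2     q4   q2   q0 
   q3     q1   q2   q5 
   q4     q6   q2   q3 
 * q5     q5   q7   q5 
   q6     q6   q8   q9 
 * q7    q10   q7   q5 
   q8     q6   q8   q8 
   q9     q6   q8  q11 
 * q10   q11   q7   q5 
   q11   q11  q11  q11 
(> = start, * = accepting)

start=q0 accept=q5,q7,q10 q0-a->q1 q0-b->q2 q0-c->q0 q1-a->q1 q1-b->q2 q1-c->q3 q2-a->q4 q2-b->q2 q2-c->q0 q3-a->q1 q3-b->q2 q3-c->q5 q4-a->q6 q4-b->q2 q4-c->q3 q5-a->q5 q5-b->q7 q5-c->q5 q6-a->q6 q6-b->q8 q6-c->q9 q7-a->q10 q7-b->q7 q7-c->q5 q8-a->q6 q8-b->q8 q8-c->q8 q9-a->q6 q9-b->q8 q9-c->q11 q10-a->q11 q10-b->q7 q10-c->q5 q11-a->q11 q11-b->q11 q11-c->q11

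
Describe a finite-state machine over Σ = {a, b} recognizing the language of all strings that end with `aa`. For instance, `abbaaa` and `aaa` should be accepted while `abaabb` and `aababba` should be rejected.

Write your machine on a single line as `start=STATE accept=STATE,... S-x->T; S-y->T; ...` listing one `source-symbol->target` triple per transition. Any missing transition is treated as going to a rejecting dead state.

start=q0; accept=q2; q0-a->q1; q0-b->q0; q1-a->q2; q1-b->q0; q2-a->q2; q2-b->q0

Let each state record the length of the longest suffix of the input read so far that is also a prefix of `aa`. q1 means the last symbol is `a`; q2 means the last 2 symbols are `aa`. Accept only at q2, where the string currently ends in `aa`.
With 3 states:
        a   b  
>  q0   q1  q0 
   q1   q2  q0 
 * q2   q2  q0 
(> = start, * = accepting)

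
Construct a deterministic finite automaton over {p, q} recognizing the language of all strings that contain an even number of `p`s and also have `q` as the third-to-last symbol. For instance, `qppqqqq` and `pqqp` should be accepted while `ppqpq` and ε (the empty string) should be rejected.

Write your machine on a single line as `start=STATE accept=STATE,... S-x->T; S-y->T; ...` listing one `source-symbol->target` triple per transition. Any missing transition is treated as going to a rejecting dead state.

Build one automaton per condition and run them in lockstep. One (2 states) tracks the count of `p`s modulo 2; the other (15 states) tracks the last 3 symbols read. Each combined state is a pair, one component from each; accept when both components accept.
       p  q 
>  A   B  C 
   B   D  E 
   C   F  G 
   D   H  I 
   E   J  K 
   F   L  M 
   G   N  O 
   H   P  Q 
   I   R  S 
   J   T  U 
   K   V  W 
 * L   H  I 
   M   J  K 
   N   L  M 
 * O   N  O 
   P   H  I 
   Q   J  K 
   R   L  M 
   S   N  O 
   T   P  Q 
 * U   R  S 
 * V   T  U 
   W   V  W 
(> = start, * = accepting)

start=A; accept=L,O,U,V; A-p->B; A-q->C; B-p->D; B-q->E; C-p->F; C-q->G; D-p->H; D-q->I; E-p->J; E-q->K; F-p->L; F-q->M; G-p->N; G-q->O; H-p->P; H-q->Q; I-p->R; I-q->S; J-p->T; J-q->U; K-p->V; K-q->W; L-p->H; L-q->I; M-p->J; M-q->K; N-p->L; N-q->M; O-p->N; O-q->O; P-p->H; P-q->I; Q-p->J; Q-q->K; R-p->L; R-q->M; S-p->N; S-q->O; T-p->P; T-q->Q; U-p->R; U-q->S; V-p->T; V-q->U; W-p->V; W-q->W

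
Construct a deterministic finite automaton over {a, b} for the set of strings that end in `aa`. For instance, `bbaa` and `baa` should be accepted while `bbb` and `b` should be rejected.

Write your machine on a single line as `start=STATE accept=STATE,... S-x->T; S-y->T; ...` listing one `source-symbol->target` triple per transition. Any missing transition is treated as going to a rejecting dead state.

start=S0; accept=S2; S0-a->S1; S0-b->S0; S1-a->S2; S1-b->S0; S2-a->S2; S2-b->S0

Let each state record the length of the longest suffix of the input read so far that is also a prefix of `aa`. S1 means the last symbol is `a`; S2 means the last 2 symbols are `aa`. Accept only at S2, where the string currently ends in `aa`.
With 3 states:
        a   b  
>  S0   S1  S0 
   S1   S2  S0 
 * S2   S2  S0 
(> = start, * = accepting)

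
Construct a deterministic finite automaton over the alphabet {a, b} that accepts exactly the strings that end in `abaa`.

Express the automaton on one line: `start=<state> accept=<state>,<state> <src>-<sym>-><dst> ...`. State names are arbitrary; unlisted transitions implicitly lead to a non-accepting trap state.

start=S0 accept=S4 S0-a->S1 S0-b->S0 S1-a->S1 S1-b->S2 S2-a->S3 S2-b->S0 S3-a->S4 S3-b->S2 S4-a->S1 S4-b->S2

Remember how much of `abaa` the current input suffix matches. State S0 means no match yet; S1 means the last symbol is `a`; S2 means the last 2 symbols are `ab`; S3 means the last 3 symbols are `aba`; S4 means the last 4 symbols are `abaa`. Only S4 accepts. On a mismatch, fall back to the longest proper suffix that is still a prefix of `abaa`.
A 5-state machine:
        a   b  
>  S0   S1  S0 
   S1   S1  S2 
   S2   S3  S0 
   S3   S4  S2 
 * S4   S1  S2 
(> = start, * = accepting)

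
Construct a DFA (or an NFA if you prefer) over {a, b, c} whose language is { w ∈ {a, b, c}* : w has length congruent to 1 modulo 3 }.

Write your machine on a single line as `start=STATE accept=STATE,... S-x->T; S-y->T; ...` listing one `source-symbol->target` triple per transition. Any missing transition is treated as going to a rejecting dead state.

start=s0; accept=s1; s0-a->s1; s0-b->s1; s0-c->s1; s1-a->s2; s1-b->s2; s1-c->s2; s2-a->s0; s2-b->s0; s2-c->s0

Count input length modulo 3: every symbol advances one step around the cycle s0 → s1 → s2 → s0. Accept at s1.
A 3-state machine:
        a   b   c  
>  s0   s1  s1  s1 
 * s1   s2  s2  s2 
   s2   s0  s0  s0 
(> = start, * = accepting)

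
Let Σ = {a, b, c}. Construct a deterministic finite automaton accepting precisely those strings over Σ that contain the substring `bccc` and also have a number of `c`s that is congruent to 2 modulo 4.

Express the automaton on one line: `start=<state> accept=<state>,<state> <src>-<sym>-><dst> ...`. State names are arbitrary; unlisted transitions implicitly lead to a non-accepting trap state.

Run two small machines in parallel and take their product. One (5 states) tracks whether and how much of `bccc` has been seen; the other (4 states) tracks the count of `c`s modulo 4. Each combined state is a pair, one component from each; accept when both components accept.
A 20-state machine:
          a    b    c  
>  S0     S0   S1   S2 
   S1     S0   S1   S3 
   S2     S2   S4   S5 
   S3     S2   S4   S6 
   S4     S2   S4   S7 
   S5     S5   S8   S9 
   S6     S5   S8  S10 
   S7     S5   S8  S11 
   S8     S5   S8  S12 
   S9     S9  S13   S0 
   S10   S10  S10  S14 
   S11    S9  S13  S14 
   S12    S9  S13  S15 
   S13    S9  S13  S16 
   S14   S14  S14  S17 
   S15    S0   S1  S17 
   S16    S0   S1  S18 
   S17   S17  S17  S19 
   S18    S2   S4  S19 
 * S19   S19  S19  S10 
(> = start, * = accepting)

start=S0 accept=S19 S0-a->S0 S0-b->S1 S0-c->S2 S1-a->S0 S1-b->S1 S1-c->S3 S2-a->S2 S2-b->S4 S2-c->S5 S3-a->S2 S3-b->S4 S3-c->S6 S4-a->S2 S4-b->S4 S4-c->S7 S5-a->S5 S5-b->S8 S5-c->S9 S6-a->S5 S6-b->S8 S6-c->S10 S7-a->S5 S7-b->S8 S7-c->S11 S8-a->S5 S8-b->S8 S8-c->S12 S9-a->S9 S9-b->S13 S9-c->S0 S10-a->S10 S10-b->S10 S10-c->S14 S11-a->S9 S11-b->S13 S11-c->S14 S12-a->S9 S12-b->S13 S12-c->S15 S13-a->S9 S13-b->S13 S13-c->S16 S14-a->S14 S14-b->S14 S14-c->S17 S15-a->S0 S15-b->S1 S15-c->S17 S16-a->S0 S16-b->S1 S16-c->S18 S17-a->S17 S17-b->S17 S17-c->S19 S18-a->S2 S18-b->S4 S18-c->S19 S19-a->S19 S19-b->S19 S19-c->S10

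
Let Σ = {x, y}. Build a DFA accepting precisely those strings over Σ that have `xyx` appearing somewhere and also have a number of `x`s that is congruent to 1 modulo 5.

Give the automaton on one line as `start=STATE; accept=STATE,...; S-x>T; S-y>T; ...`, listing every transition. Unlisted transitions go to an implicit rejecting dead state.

start=q0; accept=q19; q0-x>q1; q0-y>q0; q1-x>q2; q1-y>q3; q2-x>q4; q2-y>q5; q3-x>q6; q3-y>q7; q4-x>q8; q4-y>q9; q5-x>q10; q5-y>q11; q6-x>q10; q6-y>q6; q7-x>q2; q7-y>q7; q8-x>q12; q8-y>q13; q9-x>q14; q9-y>q15; q10-x>q14; q10-y>q10; q11-x>q4; q11-y>q11; q12-x>q1; q12-y>q16; q13-x>q17; q13-y>q18; q14-x>q17; q14-y>q14; q15-x>q8; q15-y>q15; q16-x>q19; q16-y>q0; q17-x>q19; q17-y>q17; q18-x>q12; q18-y>q18; q19-x>q6; q19-y>q19

Run two small machines in parallel and take their product. One (4 states) tracks whether and how much of `xyx` has been seen; the other (5 states) tracks the count of `x`s modulo 5. Each combined state is a pair, one component from each; accept when both components accept.
With 20 states:
          x    y  
>  q0     q1   q0 
   q1     q2   q3 
   q2     q4   q5 
   q3     q6   q7 
   q4     q8   q9 
   q5    q10  q11 
   q6    q10   q6 
   q7     q2   q7 
   q8    q12  q13 
   q9    q14  q15 
   q10   q14  q10 
   q11    q4  q11 
   q12    q1  q16 
   q13   q17  q18 
   q14   q17  q14 
   q15    q8  q15 
   q16   q19   q0 
   q17   q19  q17 
   q18   q12  q18 
 * q19    q6  q19 
(> = start, * = accepting)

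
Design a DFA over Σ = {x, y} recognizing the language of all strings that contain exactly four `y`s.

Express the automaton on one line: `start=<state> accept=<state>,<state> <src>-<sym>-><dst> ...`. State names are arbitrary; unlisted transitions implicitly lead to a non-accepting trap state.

start=S0 accept=S4 S0-x->S0 S0-y->S1 S1-x->S1 S1-y->S2 S2-x->S2 S2-y->S3 S3-x->S3 S3-y->S4 S4-x->S4 S4-y->S5 S5-x->S5 S5-y->S5

Count `y`s, saturating at 5: states S0 through S4 mean 0 through 4 `y`s seen; S5 means more than 4. Each `y` increments (capped at S5); other symbols loop. Accept from {S4}.
With 6 states:
        x   y  
>  S0   S0  S1 
   S1   S1  S2 
   S2   S2  S3 
   S3   S3  S4 
 * S4   S4  S5 
   S5   S5  S5 
(> = start, * = accepting)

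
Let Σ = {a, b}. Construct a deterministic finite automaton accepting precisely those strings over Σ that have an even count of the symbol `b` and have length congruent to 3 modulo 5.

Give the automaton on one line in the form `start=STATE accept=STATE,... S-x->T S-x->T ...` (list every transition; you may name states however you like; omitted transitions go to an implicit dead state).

Build one automaton per condition and run them in lockstep. The first has 2 states tracking the count of `b`s modulo 2; the second has 5 states tracking the input length modulo 5. A product state is a pair (one from each), accepting exactly when both do.
With 10 states:
        a   b  
>  s0   s1  s2 
   s1   s3  s4 
   s2   s4  s3 
   s3   s5  s6 
   s4   s6  s5 
 * s5   s7  s8 
   s6   s8  s7 
   s7   s0  s9 
   s8   s9  s0 
   s9   s2  s1 
(> = start, * = accepting)

start=s0 accept=s5 s0-a->s1 s0-b->s2 s1-a->s3 s1-b->s4 s2-a->s4 s2-b->s3 s3-a->s5 s3-b->s6 s4-a->s6 s4-b->s5 s5-a->s7 s5-b->s8 s6-a->s8 s6-b->s7 s7-a->s0 s7-b->s9 s8-a->s9 s8-b->s0 s9-a->s2 s9-b->s1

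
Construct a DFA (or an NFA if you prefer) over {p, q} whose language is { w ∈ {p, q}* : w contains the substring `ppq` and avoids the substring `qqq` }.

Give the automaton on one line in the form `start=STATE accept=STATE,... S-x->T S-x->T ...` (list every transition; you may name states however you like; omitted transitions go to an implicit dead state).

start=S0 accept=S5,S7,S8 S0-p->S1 S0-q->S2 S1-p->S3 S1-q->S2 S2-p->S1 S2-q->S4 S3-p->S3 S3-q->S5 S4-p->S1 S4-q->S6 S5-p->S7 S5-q->S8 S6-p->S6 S6-q->S6 S7-p->S7 S7-q->S5 S8-p->S7 S8-q->S6

Build one automaton per condition and run them in lockstep. The first has 4 states tracking whether and how much of `ppq` has been seen; the second has 4 states tracking partial matches of the forbidden pattern `qqq`. A product state is a pair (one from each), accepting exactly when both do. After merging equivalent states the machine shrinks.
A 9-state machine:
        p   q  
>  S0   S1  S2 
   S1   S3  S2 
   S2   S1  S4 
   S3   S3  S5 
   S4   S1  S6 
 * S5   S7  S8 
   S6   S6  S6 
 * S7   S7  S5 
 * S8   S7  S6 
(> = start, * = accepting)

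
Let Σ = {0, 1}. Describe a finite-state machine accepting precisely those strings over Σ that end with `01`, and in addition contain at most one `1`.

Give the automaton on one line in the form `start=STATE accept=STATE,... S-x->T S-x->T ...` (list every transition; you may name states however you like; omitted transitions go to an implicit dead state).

Run two small machines in parallel and take their product. The first has 3 states tracking how much of the suffix `01` has currently been matched; the second has 3 states tracking the count of `1`s, saturating at 2. A product state is a pair (one from each), accepting exactly when both do.
An 8-state machine:
        0   1  
>  S0   S1  S2 
   S1   S1  S3 
   S2   S4  S5 
 * S3   S4  S5 
   S4   S4  S6 
   S5   S7  S5 
   S6   S7  S5 
   S7   S7  S6 
(> = start, * = accepting)

start=S0 accept=S3 S0-0->S1 S0-1->S2 S1-0->S1 S1-1->S3 S2-0->S4 S2-1->S5 S3-0->S4 S3-1->S5 S4-0->S4 S4-1->S6 S5-0->S7 S5-1->S5 S6-0->S7 S6-1->S5 S7-0->S7 S7-1->S6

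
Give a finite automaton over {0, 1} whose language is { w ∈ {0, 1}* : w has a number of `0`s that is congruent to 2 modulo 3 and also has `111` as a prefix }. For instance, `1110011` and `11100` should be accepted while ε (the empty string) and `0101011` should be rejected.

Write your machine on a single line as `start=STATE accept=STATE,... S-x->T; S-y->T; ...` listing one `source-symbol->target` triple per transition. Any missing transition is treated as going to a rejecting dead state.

start=q0; accept=q6; q0-0->q1; q0-1->q2; q1-0->q1; q1-1->q1; q2-0->q1; q2-1->q3; q3-0->q1; q3-1->q4; q4-0->q5; q4-1->q4; q5-0->q6; q5-1->q5; q6-0->q4; q6-1->q6

Build one automaton per condition and run them in lockstep. The first has 3 states tracking the count of `0`s modulo 3; the second has 5 states tracking whether the input so far still matches the prefix `111`. A product state is a pair (one from each), accepting exactly when both do. After merging equivalent states the machine shrinks.
7 states suffice.
        0   1  
>  q0   q1  q2 
   q1   q1  q1 
   q2   q1  q3 
   q3   q1  q4 
   q4   q5  q4 
   q5   q6  q5 
 * q6   q4  q6 
(> = start, * = accepting)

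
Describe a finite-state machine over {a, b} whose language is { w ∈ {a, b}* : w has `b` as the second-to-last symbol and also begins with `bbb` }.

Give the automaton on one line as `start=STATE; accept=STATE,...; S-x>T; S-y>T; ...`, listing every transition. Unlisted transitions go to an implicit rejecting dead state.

start=S0; accept=S4,S5; S0-a>S1; S0-b>S2; S1-a>S1; S1-b>S1; S2-a>S1; S2-b>S3; S3-a>S1; S3-b>S4; S4-a>S5; S4-b>S4; S5-a>S6; S5-b>S7; S6-a>S6; S6-b>S7; S7-a>S5; S7-b>S4

Handle the two conditions separately and then intersect. The first has 7 states tracking the last 2 symbols read; the second has 5 states tracking whether the input so far still matches the prefix `bbb`. A product state is a pair (one from each), accepting exactly when both do. Minimizing collapses redundant product states.
        a   b  
>  S0   S1  S2 
   S1   S1  S1 
   S2   S1  S3 
   S3   S1  S4 
 * S4   S5  S4 
 * S5   S6  S7 
   S6   S6  S7 
   S7   S5  S4 
(> = start, * = accepting)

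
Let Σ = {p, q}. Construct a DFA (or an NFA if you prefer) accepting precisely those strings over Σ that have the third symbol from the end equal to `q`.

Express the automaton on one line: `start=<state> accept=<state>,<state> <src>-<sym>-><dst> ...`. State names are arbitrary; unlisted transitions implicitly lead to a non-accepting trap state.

Because acceptance depends on a position counted from the end, the machine has to buffer the most recent 3 symbols. Make each state the string of the last up-to-3 symbols read; on input `x` shift the window left and append `x`. Accept when the buffered window has length 3 and begins with `q`.
With 15 states:
       p  q 
>  A   B  C 
   B   D  E 
   C   F  G 
   D   H  I 
   E   J  K 
   F   L  M 
   G   N  O 
   H   H  I 
   I   J  K 
   J   L  M 
   K   N  O 
 * L   H  I 
 * M   J  K 
 * N   L  M 
 * O   N  O 
(> = start, * = accepting)

start=A accept=L,M,N,O A-p->B A-q->C B-p->D B-q->E C-p->F C-q->G D-p->H D-q->I E-p->J E-q->K F-p->L F-q->M G-p->N G-q->O H-p->H H-q->I I-p->J I-q->K J-p->L J-q->M K-p->N K-q->O L-p->H L-q->I M-p->J M-q->K N-p->L N-q->M O-p->N O-q->O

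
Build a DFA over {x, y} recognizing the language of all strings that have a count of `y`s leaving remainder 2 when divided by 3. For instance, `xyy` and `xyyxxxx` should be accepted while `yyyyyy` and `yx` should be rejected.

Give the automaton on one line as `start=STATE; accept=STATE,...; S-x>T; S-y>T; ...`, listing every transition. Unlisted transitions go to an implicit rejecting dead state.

The only thing that matters is how many `y`s have appeared, reduced mod 3. Use one state per residue: q0 for 0, …, q2 for 2. Reading `y` moves to the next residue; anything else stays put. q2 is accepting.
A 3-state machine:
        x   y  
>  q0   q0  q1 
   q1   q1  q2 
 * q2   q2  q0 
(> = start, * = accepting)

start=q0; accept=q2; q0-x>q0; q0-y>q1; q1-x>q1; q1-y>q2; q2-x>q2; q2-y>q0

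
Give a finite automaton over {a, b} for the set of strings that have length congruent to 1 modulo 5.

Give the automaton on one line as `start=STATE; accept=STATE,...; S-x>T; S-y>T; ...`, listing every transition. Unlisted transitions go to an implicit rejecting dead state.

start=q0; accept=q1; q0-a>q1; q0-b>q1; q1-a>q2; q1-b>q2; q2-a>q3; q2-b>q3; q3-a>q4; q3-b>q4; q4-a>q0; q4-b>q0

Count input length modulo 5: every symbol advances one step around the cycle q0 → q1 → q2 → q3 → q4 → q0. Accept at q1.
5 states suffice.
        a   b  
>  q0   q1  q1 
 * q1   q2  q2 
   q2   q3  q3 
   q3   q4  q4 
   q4   q0  q0 
(> = start, * = accepting)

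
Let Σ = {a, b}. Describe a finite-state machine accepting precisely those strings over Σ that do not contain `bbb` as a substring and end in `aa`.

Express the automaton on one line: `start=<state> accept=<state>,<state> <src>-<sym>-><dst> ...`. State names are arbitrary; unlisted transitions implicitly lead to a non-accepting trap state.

start=S0 accept=S3 S0-a->S1 S0-b->S2 S1-a->S3 S1-b->S2 S2-a->S1 S2-b->S4 S3-a->S3 S3-b->S2 S4-a->S1 S4-b->S5 S5-a->S6 S5-b->S5 S6-a->S7 S6-b->S5 S7-a->S7 S7-b->S5

Handle the two conditions separately and then intersect. One (4 states) tracks partial matches of the forbidden pattern `bbb`; the other (3 states) tracks how much of the suffix `aa` has currently been matched. Each combined state is a pair, one component from each; accept when both components accept.
8 states suffice.
        a   b  
>  S0   S1  S2 
   S1   S3  S2 
   S2   S1  S4 
 * S3   S3  S2 
   S4   S1  S5 
   S5   S6  S5 
   S6   S7  S5 
   S7   S7  S5 
(> = start, * = accepting)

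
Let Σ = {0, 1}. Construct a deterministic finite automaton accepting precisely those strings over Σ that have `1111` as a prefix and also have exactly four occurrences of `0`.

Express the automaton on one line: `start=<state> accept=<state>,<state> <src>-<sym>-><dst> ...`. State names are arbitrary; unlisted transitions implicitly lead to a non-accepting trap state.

Build one automaton per condition and run them in lockstep. One (6 states) tracks whether the input so far still matches the prefix `1111`; the other (6 states) tracks the count of `0`s, saturating at 5. Each combined state is a pair, one component from each; accept when both components accept. After merging equivalent states the machine shrinks.
A 10-state machine:
        0   1  
>  q0   q1  q2 
   q1   q1  q1 
   q2   q1  q3 
   q3   q1  q4 
   q4   q1  q5 
   q5   q6  q5 
   q6   q7  q6 
   q7   q8  q7 
   q8   q9  q8 
 * q9   q1  q9 
(> = start, * = accepting)

start=q0 accept=q9 q0-0->q1 q0-1->q2 q1-0->q1 q1-1->q1 q2-0->q1 q2-1->q3 q3-0->q1 q3-1->q4 q4-0->q1 q4-1->q5 q5-0->q6 q5-1->q5 q6-0->q7 q6-1->q6 q7-0->q8 q7-1->q7 q8-0->q9 q8-1->q8 q9-0->q1 q9-1->q9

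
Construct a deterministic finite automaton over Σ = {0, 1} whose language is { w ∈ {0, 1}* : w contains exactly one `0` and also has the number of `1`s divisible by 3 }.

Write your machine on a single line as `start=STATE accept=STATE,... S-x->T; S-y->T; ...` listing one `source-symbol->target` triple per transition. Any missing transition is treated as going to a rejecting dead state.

Build one automaton per condition and run them in lockstep. One (3 states) tracks the count of `0`s, saturating at 2; the other (3 states) tracks the count of `1`s modulo 3. Each combined state is a pair, one component from each; accept when both components accept.
9 states suffice.
        0   1  
>  S0   S1  S2 
 * S1   S3  S4 
   S2   S4  S5 
   S3   S3  S6 
   S4   S6  S7 
   S5   S7  S0 
   S6   S6  S8 
   S7   S8  S1 
   S8   S8  S3 
(> = start, * = accepting)

start=S0; accept=S1; S0-0->S1; S0-1->S2; S1-0->S3; S1-1->S4; S2-0->S4; S2-1->S5; S3-0->S3; S3-1->S6; S4-0->S6; S4-1->S7; S5-0->S7; S5-1->S0; S6-0->S6; S6-1->S8; S7-0->S8; S7-1->S1; S8-0->S8; S8-1->S3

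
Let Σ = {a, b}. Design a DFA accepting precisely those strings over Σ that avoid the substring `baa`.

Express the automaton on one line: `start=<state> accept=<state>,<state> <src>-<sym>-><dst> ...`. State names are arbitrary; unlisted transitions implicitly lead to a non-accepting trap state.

start=q0 accept=q0,q1,q2 q0-a->q0 q0-b->q1 q1-a->q2 q1-b->q1 q2-a->q3 q2-b->q1 q3-a->q3 q3-b->q3

This is the complement of 'contains `baa`'. Use the same substring-matching states — q0 through q3 holding how much of `baa` has just been matched — but flip the accepting set: everything except the trap q3 accepts.
4 states suffice.
        a   b  
>* q0   q0  q1 
 * q1   q2  q1 
 * q2   q3  q1 
   q3   q3  q3 
(> = start, * = accepting)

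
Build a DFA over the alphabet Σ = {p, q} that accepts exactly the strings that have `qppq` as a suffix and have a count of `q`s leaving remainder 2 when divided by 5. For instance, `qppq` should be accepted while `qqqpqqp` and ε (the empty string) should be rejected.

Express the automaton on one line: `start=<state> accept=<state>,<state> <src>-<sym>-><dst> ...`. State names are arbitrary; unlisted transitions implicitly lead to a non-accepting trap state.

Run two small machines in parallel and take their product. The first has 5 states tracking how much of the suffix `qppq` has currently been matched; the second has 5 states tracking the count of `q`s modulo 5. A product state is a pair (one from each), accepting exactly when both do. Equivalent product states are then merged.
9 states suffice.
        p   q  
>  s0   s0  s1 
   s1   s2  s3 
   s2   s4  s3 
   s3   s3  s5 
   s4   s6  s7 
   s5   s5  s8 
   s6   s6  s3 
 * s7   s3  s5 
   s8   s8  s0 
(> = start, * = accepting)

start=s0 accept=s7 s0-p->s0 s0-q->s1 s1-p->s2 s1-q->s3 s2-p->s4 s2-q->s3 s3-p->s3 s3-q->s5 s4-p->s6 s4-q->s7 s5-p->s5 s5-q->s8 s6-p->s6 s6-q->s3 s7-p->s3 s7-q->s5 s8-p->s8 s8-q->s0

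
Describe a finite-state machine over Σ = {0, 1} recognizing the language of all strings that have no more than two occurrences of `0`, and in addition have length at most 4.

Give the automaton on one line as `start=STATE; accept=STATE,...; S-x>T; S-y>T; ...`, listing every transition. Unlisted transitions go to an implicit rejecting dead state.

start=A; accept=A,B,C,D,E,F,H,I,J,L,M,N; A-0>B; A-1>C; B-0>D; B-1>E; C-0>E; C-1>F; D-0>G; D-1>H; E-0>H; E-1>I; F-0>I; F-1>J; G-0>K; G-1>K; H-0>K; H-1>L; I-0>L; I-1>M; J-0>M; J-1>N; K-0>O; K-1>O; L-0>O; L-1>P; M-0>P; M-1>Q; N-0>Q; N-1>R; O-0>O; O-1>O; P-0>O; P-1>P; Q-0>P; Q-1>Q; R-0>Q; R-1>R

Run two small machines in parallel and take their product. The first has 4 states tracking the count of `0`s, saturating at 3; the second has 6 states tracking the input length, saturating at 5. A product state is a pair (one from each), accepting exactly when both do.
18 states suffice.
       0  1 
>* A   B  C 
 * B   D  E 
 * C   E  F 
 * D   G  H 
 * E   H  I 
 * F   I  J 
   G   K  K 
 * H   K  L 
 * I   L  M 
 * J   M  N 
   K   O  O 
 * L   O  P 
 * M   P  Q 
 * N   Q  R 
   O   O  O 
   P   O  P 
   Q   P  Q 
   R   Q  R 
(> = start, * = accepting)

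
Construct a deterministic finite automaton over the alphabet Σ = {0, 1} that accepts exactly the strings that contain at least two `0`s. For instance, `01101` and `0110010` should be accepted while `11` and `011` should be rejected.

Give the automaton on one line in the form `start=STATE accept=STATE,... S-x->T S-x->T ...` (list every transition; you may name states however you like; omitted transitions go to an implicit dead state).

start=s0 accept=s2,s3 s0-0->s1 s0-1->s0 s1-0->s2 s1-1->s1 s2-0->s3 s2-1->s2 s3-0->s3 s3-1->s3

Only the number of `0`s matters, and only up to 3. Make a chain s0 → s1 → s2 → s3 advanced by each `0` (with s3 absorbing); every other symbol self-loops. The accepting set is {s2, s3}.
4 states suffice.
        0   1  
>  s0   s1  s0 
   s1   s2  s1 
 * s2   s3  s2 
 * s3   s3  s3 
(> = start, * = accepting)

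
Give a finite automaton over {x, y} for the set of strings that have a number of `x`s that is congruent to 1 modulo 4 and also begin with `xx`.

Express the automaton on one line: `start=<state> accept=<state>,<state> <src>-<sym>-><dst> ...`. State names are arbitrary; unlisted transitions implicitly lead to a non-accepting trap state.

Handle the two conditions separately and then intersect. The first has 4 states tracking the count of `x`s modulo 4; the second has 4 states tracking whether the input so far still matches the prefix `xx`. A product state is a pair (one from each), accepting exactly when both do.
        x   y  
>  S0   S1  S2 
   S1   S3  S4 
   S2   S4  S2 
   S3   S5  S3 
   S4   S6  S4 
   S5   S7  S5 
   S6   S8  S6 
   S7   S9  S7 
   S8   S2  S8 
 * S9   S3  S9 
(> = start, * = accepting)

start=S0 accept=S9 S0-x->S1 S0-y->S2 S1-x->S3 S1-y->S4 S2-x->S4 S2-y->S2 S3-x->S5 S3-y->S3 S4-x->S6 S4-y->S4 S5-x->S7 S5-y->S5 S6-x->S8 S6-y->S6 S7-x->S9 S7-y->S7 S8-x->S2 S8-y->S8 S9-x->S3 S9-y->S9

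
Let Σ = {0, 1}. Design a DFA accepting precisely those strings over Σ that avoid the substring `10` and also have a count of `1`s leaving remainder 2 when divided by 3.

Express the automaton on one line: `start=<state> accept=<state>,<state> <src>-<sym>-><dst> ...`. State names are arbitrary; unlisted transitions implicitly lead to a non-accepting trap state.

start=A accept=D A-0->A A-1->B B-0->C B-1->D C-0->C C-1->E D-0->E D-1->F E-0->E E-1->G F-0->G F-1->B G-0->G G-1->C

Build one automaton per condition and run them in lockstep. The first has 3 states tracking partial matches of the forbidden pattern `10`; the second has 3 states tracking the count of `1`s modulo 3. A product state is a pair (one from each), accepting exactly when both do.
A 7-state machine:
       0  1 
>  A   A  B 
   B   C  D 
   C   C  E 
 * D   E  F 
   E   E  G 
   F   G  B 
   G   G  C 
(> = start, * = accepting)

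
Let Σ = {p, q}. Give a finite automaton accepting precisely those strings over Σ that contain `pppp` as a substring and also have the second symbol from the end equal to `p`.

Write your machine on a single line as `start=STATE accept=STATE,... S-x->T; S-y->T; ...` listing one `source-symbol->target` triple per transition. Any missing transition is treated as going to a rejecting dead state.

Handle the two conditions separately and then intersect. One (5 states) tracks whether and how much of `pppp` has been seen; the other (7 states) tracks the last 2 symbols read. Each combined state is a pair, one component from each; accept when both components accept.
12 states suffice.
          p    q  
>  S0     S1   S2 
   S1     S3   S4 
   S2     S5   S6 
   S3     S7   S4 
   S4     S5   S6 
   S5     S3   S4 
   S6     S5   S6 
   S7     S8   S4 
 * S8     S8   S9 
 * S9    S10  S11 
   S10    S8   S9 
   S11   S10  S11 
(> = start, * = accepting)

start=S0; accept=S8,S9; S0-p->S1; S0-q->S2; S1-p->S3; S1-q->S4; S2-p->S5; S2-q->S6; S3-p->S7; S3-q->S4; S4-p->S5; S4-q->S6; S5-p->S3; S5-q->S4; S6-p->S5; S6-q->S6; S7-p->S8; S7-q->S4; S8-p->S8; S8-q->S9; S9-p->S10; S9-q->S11; S10-p->S8; S10-q->S9; S11-p->S10; S11-q->S11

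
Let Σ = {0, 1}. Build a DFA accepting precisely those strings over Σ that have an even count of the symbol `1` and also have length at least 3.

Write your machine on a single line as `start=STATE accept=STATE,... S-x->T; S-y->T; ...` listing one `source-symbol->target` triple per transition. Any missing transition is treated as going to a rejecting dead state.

Handle the two conditions separately and then intersect. One (2 states) tracks the count of `1`s modulo 2; the other (5 states) tracks the input length, saturating at 4. Each combined state is a pair, one component from each; accept when both components accept. Minimizing collapses redundant product states.
A 6-state machine:
        0   1  
>  q0   q1  q2 
   q1   q3  q4 
   q2   q4  q3 
   q3   q5  q4 
   q4   q4  q5 
 * q5   q5  q4 
(> = start, * = accepting)

start=q0; accept=q5; q0-0->q1; q0-1->q2; q1-0->q3; q1-1->q4; q2-0->q4; q2-1->q3; q3-0->q5; q3-1->q4; q4-0->q4; q4-1->q5; q5-0->q5; q5-1->q4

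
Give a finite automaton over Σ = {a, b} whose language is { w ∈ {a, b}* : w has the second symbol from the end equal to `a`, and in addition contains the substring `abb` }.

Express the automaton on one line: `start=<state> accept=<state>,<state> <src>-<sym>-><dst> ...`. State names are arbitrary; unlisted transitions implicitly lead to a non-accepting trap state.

start=s0 accept=s5,s6 s0-a->s1 s0-b->s0 s1-a->s1 s1-b->s2 s2-a->s1 s2-b->s3 s3-a->s4 s3-b->s3 s4-a->s5 s4-b->s6 s5-a->s5 s5-b->s6 s6-a->s4 s6-b->s3

Run two small machines in parallel and take their product. One (7 states) tracks the last 2 symbols read; the other (4 states) tracks whether and how much of `abb` has been seen. Each combined state is a pair, one component from each; accept when both components accept. After merging equivalent states the machine shrinks.
        a   b  
>  s0   s1  s0 
   s1   s1  s2 
   s2   s1  s3 
   s3   s4  s3 
   s4   s5  s6 
 * s5   s5  s6 
 * s6   s4  s3 
(> = start, * = accepting)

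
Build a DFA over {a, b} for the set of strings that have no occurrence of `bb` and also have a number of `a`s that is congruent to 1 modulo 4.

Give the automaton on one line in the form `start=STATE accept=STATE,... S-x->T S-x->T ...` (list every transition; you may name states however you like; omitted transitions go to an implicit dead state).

start=q0 accept=q1,q4 q0-a->q1 q0-b->q2 q1-a->q3 q1-b->q4 q2-a->q1 q2-b->q5 q3-a->q6 q3-b->q7 q4-a->q3 q4-b->q8 q5-a->q8 q5-b->q5 q6-a->q0 q6-b->q9 q7-a->q6 q7-b->q10 q8-a->q10 q8-b->q8 q9-a->q0 q9-b->q11 q10-a->q11 q10-b->q10 q11-a->q5 q11-b->q11

Build one automaton per condition and run them in lockstep. The first has 3 states tracking partial matches of the forbidden pattern `bb`; the second has 4 states tracking the count of `a`s modulo 4. A product state is a pair (one from each), accepting exactly when both do.
          a    b  
>  q0     q1   q2 
 * q1     q3   q4 
   q2     q1   q5 
   q3     q6   q7 
 * q4     q3   q8 
   q5     q8   q5 
   q6     q0   q9 
   q7     q6  q10 
   q8    q10   q8 
   q9     q0  q11 
   q10   q11  q10 
   q11    q5  q11 
(> = start, * = accepting)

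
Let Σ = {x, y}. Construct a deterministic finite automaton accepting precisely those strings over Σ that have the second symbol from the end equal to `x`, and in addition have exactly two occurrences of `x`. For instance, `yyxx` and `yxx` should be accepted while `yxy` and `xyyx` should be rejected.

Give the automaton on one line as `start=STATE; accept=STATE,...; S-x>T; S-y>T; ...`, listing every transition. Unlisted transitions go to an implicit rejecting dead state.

Handle the two conditions separately and then intersect. The first has 7 states tracking the last 2 symbols read; the second has 4 states tracking the count of `x`s, saturating at 3. A product state is a pair (one from each), accepting exactly when both do. After merging equivalent states the machine shrinks.
With 7 states:
        x   y  
>  s0   s1  s0 
   s1   s2  s3 
 * s2   s4  s5 
   s3   s6  s3 
   s4   s4  s4 
 * s5   s4  s4 
   s6   s4  s5 
(> = start, * = accepting)

start=s0; accept=s2,s5; s0-x>s1; s0-y>s0; s1-x>s2; s1-y>s3; s2-x>s4; s2-y>s5; s3-x>s6; s3-y>s3; s4-x>s4; s4-y>s4; s5-x>s4; s5-y>s4; s6-x>s4; s6-y>s5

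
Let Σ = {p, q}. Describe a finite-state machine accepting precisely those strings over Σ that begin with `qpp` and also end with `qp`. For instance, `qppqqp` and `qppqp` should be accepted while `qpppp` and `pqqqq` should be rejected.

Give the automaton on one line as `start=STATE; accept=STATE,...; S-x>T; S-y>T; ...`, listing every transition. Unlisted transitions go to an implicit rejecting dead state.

Build one automaton per condition and run them in lockstep. The first has 5 states tracking whether the input so far still matches the prefix `qpp`; the second has 3 states tracking how much of the suffix `qp` has currently been matched. A product state is a pair (one from each), accepting exactly when both do.
A 9-state machine:
        p   q  
>  S0   S1  S2 
   S1   S1  S3 
   S2   S4  S3 
   S3   S5  S3 
   S4   S6  S3 
   S5   S1  S3 
   S6   S6  S7 
   S7   S8  S7 
 * S8   S6  S7 
(> = start, * = accepting)

start=S0; accept=S8; S0-p>S1; S0-q>S2; S1-p>S1; S1-q>S3; S2-p>S4; S2-q>S3; S3-p>S5; S3-q>S3; S4-p>S6; S4-q>S3; S5-p>S1; S5-q>S3; S6-p>S6; S6-q>S7; S7-p>S8; S7-q>S7; S8-p>S6; S8-q>S7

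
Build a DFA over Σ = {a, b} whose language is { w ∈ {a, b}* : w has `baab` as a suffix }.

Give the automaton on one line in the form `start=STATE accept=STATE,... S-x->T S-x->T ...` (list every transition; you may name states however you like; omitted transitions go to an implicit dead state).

Remember how much of `baab` the current input suffix matches. State s0 means no match yet; s1 means the last symbol is `b`; s2 means the last 2 symbols are `ba`; s3 means the last 3 symbols are `baa`; s4 means the last 4 symbols are `baab`. Only s4 accepts. On a mismatch, fall back to the longest proper suffix that is still a prefix of `baab`.
        a   b  
>  s0   s0  s1 
   s1   s2  s1 
   s2   s3  s1 
   s3   s0  s4 
 * s4   s2  s1 
(> = start, * = accepting)

start=s0 accept=s4 s0-a->s0 s0-b->s1 s1-a->s2 s1-b->s1 s2-a->s3 s2-b->s1 s3-a->s0 s3-b->s4 s4-a->s2 s4-b->s1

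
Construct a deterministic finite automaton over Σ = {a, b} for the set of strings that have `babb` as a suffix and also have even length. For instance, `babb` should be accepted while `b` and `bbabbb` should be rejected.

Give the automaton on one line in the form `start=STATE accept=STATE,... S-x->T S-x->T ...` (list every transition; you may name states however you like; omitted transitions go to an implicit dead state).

start=S0 accept=S8 S0-a->S1 S0-b->S2 S1-a->S0 S1-b->S3 S2-a->S4 S2-b->S3 S3-a->S5 S3-b->S2 S4-a->S1 S4-b->S6 S5-a->S0 S5-b->S7 S6-a->S4 S6-b->S8 S7-a->S5 S7-b->S9 S8-a->S5 S8-b->S2 S9-a->S4 S9-b->S3

Build one automaton per condition and run them in lockstep. One (5 states) tracks how much of the suffix `babb` has currently been matched; the other (2 states) tracks the input length modulo 2. Each combined state is a pair, one component from each; accept when both components accept.
10 states suffice.
        a   b  
>  S0   S1  S2 
   S1   S0  S3 
   S2   S4  S3 
   S3   S5  S2 
   S4   S1  S6 
   S5   S0  S7 
   S6   S4  S8 
   S7   S5  S9 
 * S8   S5  S2 
   S9   S4  S3 
(> = start, * = accepting)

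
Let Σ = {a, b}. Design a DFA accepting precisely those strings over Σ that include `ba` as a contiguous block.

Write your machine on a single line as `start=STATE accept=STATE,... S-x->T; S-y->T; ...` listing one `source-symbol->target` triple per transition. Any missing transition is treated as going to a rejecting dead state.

Track how much of `ba` has been matched so far: state s0 is no progress, s2 is the absorbing accept state reached once `ba` has occurred. Intermediate states record partial matches; on a mismatch, fall back to the longest reusable overlap.
3 states suffice.
        a   b  
>  s0   s0  s1 
   s1   s2  s1 
 * s2   s2  s2 
(> = start, * = accepting)

start=s0; accept=s2; s0-a->s0; s0-b->s1; s1-a->s2; s1-b->s1; s2-a->s2; s2-b->s2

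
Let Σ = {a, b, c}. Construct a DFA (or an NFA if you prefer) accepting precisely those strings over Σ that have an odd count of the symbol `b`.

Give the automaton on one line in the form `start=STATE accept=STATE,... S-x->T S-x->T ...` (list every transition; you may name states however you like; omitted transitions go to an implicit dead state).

start=q0 accept=q1 q0-a->q0 q0-b->q1 q0-c->q0 q1-a->q1 q1-b->q0 q1-c->q1

The only thing that matters is how many `b`s have appeared, reduced mod 2. Use one state per residue: q0 for 0, …, q1 for 1. Reading `b` moves to the next residue; anything else stays put. q1 is accepting.
2 states suffice.
        a   b   c  
>  q0   q0  q1  q0 
 * q1   q1  q0  q1 
(> = start, * = accepting)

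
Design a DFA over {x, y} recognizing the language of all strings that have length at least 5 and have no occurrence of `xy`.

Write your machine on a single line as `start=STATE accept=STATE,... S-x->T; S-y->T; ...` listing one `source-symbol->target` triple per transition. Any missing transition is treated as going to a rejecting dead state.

Run two small machines in parallel and take their product. One (7 states) tracks the input length, saturating at 6; the other (3 states) tracks partial matches of the forbidden pattern `xy`. Each combined state is a pair, one component from each; accept when both components accept.
An 18-state machine:
       x  y 
>  A   B  C 
   B   D  E 
   C   D  F 
   D   G  H 
   E   H  H 
   F   G  I 
   G   J  K 
   H   K  K 
   I   J  L 
   J   M  N 
   K   N  N 
   L   M  O 
 * M   P  Q 
   N   Q  Q 
 * O   P  R 
 * P   P  Q 
   Q   Q  Q 
 * R   P  R 
(> = start, * = accepting)

start=A; accept=M,O,P,R; A-x->B; A-y->C; B-x->D; B-y->E; C-x->D; C-y->F; D-x->G; D-y->H; E-x->H; E-y->H; F-x->G; F-y->I; G-x->J; G-y->K; H-x->K; H-y->K; I-x->J; I-y->L; J-x->M; J-y->N; K-x->N; K-y->N; L-x->M; L-y->O; M-x->P; M-y->Q; N-x->Q; N-y->Q; O-x->P; O-y->R; P-x->P; P-y->Q; Q-x->Q; Q-y->Q; R-x->P; R-y->R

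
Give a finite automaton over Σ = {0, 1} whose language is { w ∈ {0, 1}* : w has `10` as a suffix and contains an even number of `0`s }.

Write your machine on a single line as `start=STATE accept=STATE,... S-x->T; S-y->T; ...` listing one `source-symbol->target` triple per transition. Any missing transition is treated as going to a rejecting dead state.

start=q0; accept=q3; q0-0->q1; q0-1->q0; q1-0->q0; q1-1->q2; q2-0->q3; q2-1->q2; q3-0->q1; q3-1->q0

Build one automaton per condition and run them in lockstep. One (3 states) tracks how much of the suffix `10` has currently been matched; the other (2 states) tracks the count of `0`s modulo 2. Each combined state is a pair, one component from each; accept when both components accept. After merging equivalent states the machine shrinks.
4 states suffice.
        0   1  
>  q0   q1  q0 
   q1   q0  q2 
   q2   q3  q2 
 * q3   q1  q0 
(> = start, * = accepting)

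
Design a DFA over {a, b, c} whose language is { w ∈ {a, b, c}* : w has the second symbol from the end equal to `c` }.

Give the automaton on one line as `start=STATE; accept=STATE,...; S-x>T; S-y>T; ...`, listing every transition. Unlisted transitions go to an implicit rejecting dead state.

A DFA must remember the last 2 symbols (since which symbol is second-to-last isn't known until the input ends). Use one state per possible window of the last ≤2 symbols; accept from those whose window starts with `c`.
          a    b    c  
>  s0     s1   s2   s3 
   s1     s4   s5   s6 
   s2     s7   s8   s9 
   s3    s10  s11  s12 
   s4     s4   s5   s6 
   s5     s7   s8   s9 
   s6    s10  s11  s12 
   s7     s4   s5   s6 
   s8     s7   s8   s9 
   s9    s10  s11  s12 
 * s10    s4   s5   s6 
 * s11    s7   s8   s9 
 * s12   s10  s11  s12 
(> = start, * = accepting)

start=s0; accept=s10,s11,s12; s0-a>s1; s0-b>s2; s0-c>s3; s1-a>s4; s1-b>s5; s1-c>s6; s2-a>s7; s2-b>s8; s2-c>s9; s3-a>s10; s3-b>s11; s3-c>s12; s4-a>s4; s4-b>s5; s4-c>s6; s5-a>s7; s5-b>s8; s5-c>s9; s6-a>s10; s6-b>s11; s6-c>s12; s7-a>s4; s7-b>s5; s7-c>s6; s8-a>s7; s8-b>s8; s8-c>s9; s9-a>s10; s9-b>s11; s9-c>s12; s10-a>s4; s10-b>s5; s10-c>s6; s11-a>s7; s11-b>s8; s11-c>s9; s12-a>s10; s12-b>s11; s12-c>s12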